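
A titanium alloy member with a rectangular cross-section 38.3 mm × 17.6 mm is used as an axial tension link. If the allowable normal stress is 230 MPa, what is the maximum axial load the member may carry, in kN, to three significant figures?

155 kN

A = 674.1 mm².
P_max = σ_allow · A = 230 · 674.1 = 155000 N = 155 kN.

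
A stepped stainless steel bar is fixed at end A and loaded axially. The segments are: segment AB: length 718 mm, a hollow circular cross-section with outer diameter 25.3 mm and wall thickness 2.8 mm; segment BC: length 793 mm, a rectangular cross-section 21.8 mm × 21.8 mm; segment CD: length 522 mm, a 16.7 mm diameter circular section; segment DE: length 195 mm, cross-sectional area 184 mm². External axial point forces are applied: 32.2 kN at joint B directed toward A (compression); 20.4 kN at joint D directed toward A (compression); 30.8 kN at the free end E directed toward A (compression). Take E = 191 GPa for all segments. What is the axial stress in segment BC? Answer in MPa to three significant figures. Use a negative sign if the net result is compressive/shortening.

-108 MPa

Internal axial forces (sectioning from the free end, tension +): N_DE = -30.8 kN, N_CD = -51.2 kN, N_BC = -51.2 kN, N_AB = -83.4 kN.
A_BC = 475.2 mm².
σ_BC = N_BC/A_BC = -51200/475.2 = -107.7 MPa.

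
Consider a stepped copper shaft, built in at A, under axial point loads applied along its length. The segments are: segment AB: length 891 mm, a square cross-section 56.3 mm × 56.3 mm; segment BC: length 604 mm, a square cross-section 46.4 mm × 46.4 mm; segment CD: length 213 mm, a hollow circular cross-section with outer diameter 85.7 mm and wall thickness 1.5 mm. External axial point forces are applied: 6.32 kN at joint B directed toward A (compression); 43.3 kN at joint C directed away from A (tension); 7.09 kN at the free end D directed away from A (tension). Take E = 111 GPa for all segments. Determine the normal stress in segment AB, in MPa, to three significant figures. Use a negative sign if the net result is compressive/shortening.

Internal axial forces (sectioning from the free end, tension +): N_CD = 7.09 kN, N_BC = 50.39 kN, N_AB = 44.07 kN.
A_AB = 3170 mm².
σ_AB = N_AB/A_AB = 44070/3170 = 13.9 MPa.

13.9 MPa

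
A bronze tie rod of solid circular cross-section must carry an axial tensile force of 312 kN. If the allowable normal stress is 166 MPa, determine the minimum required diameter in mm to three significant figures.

48.9 mm

Required area A ≥ P/σ_allow = 312000/166 = 1880 mm².
For a solid circular section, d ≥ √(4A/π) = 48.92 mm.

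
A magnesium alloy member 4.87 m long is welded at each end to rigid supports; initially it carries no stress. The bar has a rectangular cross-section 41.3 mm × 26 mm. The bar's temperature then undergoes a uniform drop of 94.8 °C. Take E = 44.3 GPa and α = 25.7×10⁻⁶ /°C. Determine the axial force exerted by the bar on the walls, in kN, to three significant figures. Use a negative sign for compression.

Free thermal expansion αLΔT = 25.7e-6 · 4870 · -94.8 = -11.87 mm.
The walls impose strain ε = −(-11.87)/4870 = 2.4364e-03; σ = Eε = 44300 · 2.4364e-03 = 107.9 MPa.
Wall reaction R = σ·A = 107.9·1074 = 115900 N = 115.9 kN.

116 kN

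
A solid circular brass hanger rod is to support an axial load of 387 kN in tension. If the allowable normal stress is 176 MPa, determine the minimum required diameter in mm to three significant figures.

52.9 mm

Required area A ≥ P/σ_allow = 387000/176 = 2199 mm².
For a solid circular section, d ≥ √(4A/π) = 52.91 mm.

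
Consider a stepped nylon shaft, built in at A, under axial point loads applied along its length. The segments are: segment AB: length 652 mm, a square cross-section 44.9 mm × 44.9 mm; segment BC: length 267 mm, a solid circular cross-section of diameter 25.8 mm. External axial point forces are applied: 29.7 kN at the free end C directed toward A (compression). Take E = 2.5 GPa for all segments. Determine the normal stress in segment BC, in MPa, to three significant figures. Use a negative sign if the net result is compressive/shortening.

Internal axial forces (sectioning from the free end, tension +): N_BC = -29.7 kN, N_AB = -29.7 kN.
A_BC = 522.8 mm².
σ_BC = N_BC/A_BC = -29700/522.8 = -56.81 MPa.

-56.8 MPa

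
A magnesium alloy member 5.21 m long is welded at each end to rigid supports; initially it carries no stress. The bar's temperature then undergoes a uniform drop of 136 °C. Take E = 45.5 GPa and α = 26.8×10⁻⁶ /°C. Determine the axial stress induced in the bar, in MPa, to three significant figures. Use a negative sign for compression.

166 MPa

Free thermal expansion αLΔT = 26.8e-6 · 5210 · -136 = -18.99 mm.
The walls impose strain ε = −(-18.99)/5210 = 3.6448e-03; σ = Eε = 45500 · 3.6448e-03 = 165.8 MPa.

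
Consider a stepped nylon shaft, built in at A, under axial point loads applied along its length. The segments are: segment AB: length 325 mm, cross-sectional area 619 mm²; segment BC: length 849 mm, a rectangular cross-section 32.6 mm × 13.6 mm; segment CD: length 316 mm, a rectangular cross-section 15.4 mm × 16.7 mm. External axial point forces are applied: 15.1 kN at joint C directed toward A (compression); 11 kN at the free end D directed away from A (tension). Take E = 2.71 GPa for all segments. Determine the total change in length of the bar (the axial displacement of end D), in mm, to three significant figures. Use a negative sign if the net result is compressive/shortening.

1.30 mm

Internal axial forces (sectioning from the free end, tension +): N_CD = 11 kN, N_BC = -4.1 kN, N_AB = -4.1 kN.
A_BC = 443.4 mm².
A_CD = 257.2 mm².
δ_AB = -4100·325/(619·2710) = -0.7943 mm
δ_BC = -4100·849/(443.4·2710) = -2.897 mm
δ_CD = 11000·316/(257.2·2710) = 4.987 mm
δ = Σδ_i = 1.296 mm.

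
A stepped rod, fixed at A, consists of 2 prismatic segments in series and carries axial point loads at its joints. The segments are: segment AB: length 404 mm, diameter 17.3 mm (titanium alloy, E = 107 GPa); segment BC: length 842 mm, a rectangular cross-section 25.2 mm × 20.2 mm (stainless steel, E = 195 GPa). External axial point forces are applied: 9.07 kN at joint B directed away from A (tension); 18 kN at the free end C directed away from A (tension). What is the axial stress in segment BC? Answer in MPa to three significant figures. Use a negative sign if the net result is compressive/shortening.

35.4 MPa

Internal axial forces (sectioning from the free end, tension +): N_BC = 18 kN, N_AB = 27.07 kN.
A_BC = 509 mm².
σ_BC = N_BC/A_BC = 18000/509 = 35.36 MPa.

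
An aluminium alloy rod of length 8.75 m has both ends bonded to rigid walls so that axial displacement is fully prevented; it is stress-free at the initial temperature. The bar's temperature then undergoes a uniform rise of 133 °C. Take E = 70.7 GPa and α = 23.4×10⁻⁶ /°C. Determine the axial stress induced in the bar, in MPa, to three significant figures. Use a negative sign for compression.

-220 MPa

Free thermal expansion αLΔT = 23.4e-6 · 8750 · 133 = 27.23 mm.
The walls impose strain ε = −(27.23)/8750 = -3.1122e-03; σ = Eε = 70700 · -3.1122e-03 = -220 MPa.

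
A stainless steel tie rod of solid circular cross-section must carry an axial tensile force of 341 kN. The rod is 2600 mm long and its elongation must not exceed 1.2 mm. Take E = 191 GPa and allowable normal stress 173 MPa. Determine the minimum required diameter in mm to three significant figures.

Required area A ≥ P/σ_allow = 341000/173 = 1971 mm².
For a solid circular section, d ≥ √(4A/π) = 50.1 mm.
Elongation limit: A ≥ PL/(Eδ_allow) = 341000·2600/(191000·1.2) = 3868 mm² ⇒ d ≥ 70.18 mm.
The elongation limit governs.

70.2 mm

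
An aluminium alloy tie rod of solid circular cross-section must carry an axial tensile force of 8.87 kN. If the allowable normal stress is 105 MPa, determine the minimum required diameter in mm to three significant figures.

10.4 mm

Required area A ≥ P/σ_allow = 8870/105 = 84.48 mm².
For a solid circular section, d ≥ √(4A/π) = 10.37 mm.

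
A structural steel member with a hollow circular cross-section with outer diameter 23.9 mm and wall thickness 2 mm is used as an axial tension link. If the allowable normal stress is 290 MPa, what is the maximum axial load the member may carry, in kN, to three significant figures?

A = 137.6 mm².
P_max = σ_allow · A = 290 · 137.6 = 39900 N = 39.9 kN.

39.9 kN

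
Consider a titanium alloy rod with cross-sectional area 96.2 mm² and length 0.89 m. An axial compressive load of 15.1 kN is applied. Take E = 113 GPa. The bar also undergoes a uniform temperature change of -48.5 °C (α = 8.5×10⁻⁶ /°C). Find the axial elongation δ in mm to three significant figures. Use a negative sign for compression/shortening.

δ_mech = NL/(AE) = -15100·890/(96.2·113000) = -1.236 mm.
δ_thermal = αLΔT = 8.5e-6·890·-48.5 = -0.3669 mm.
δ = δ_mech + δ_thermal = -1.603 mm.

-1.60 mm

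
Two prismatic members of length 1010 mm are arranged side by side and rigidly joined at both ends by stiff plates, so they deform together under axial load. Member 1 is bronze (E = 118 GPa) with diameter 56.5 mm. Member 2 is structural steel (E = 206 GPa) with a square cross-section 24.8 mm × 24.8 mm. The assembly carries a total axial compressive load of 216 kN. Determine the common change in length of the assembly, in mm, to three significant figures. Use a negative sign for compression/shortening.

-0.516 mm

A_1 = 2507 mm².
A_2 = 615 mm².
Equal strain + equilibrium ⇒ each member carries load in proportion to AE: A₁E₁ = 295800000 N, A₂E₂ = 126700000 N, ΣAE = 422500000 N.
δ = PL/ΣAE = -216000·1010/422500000 = -0.5163 mm.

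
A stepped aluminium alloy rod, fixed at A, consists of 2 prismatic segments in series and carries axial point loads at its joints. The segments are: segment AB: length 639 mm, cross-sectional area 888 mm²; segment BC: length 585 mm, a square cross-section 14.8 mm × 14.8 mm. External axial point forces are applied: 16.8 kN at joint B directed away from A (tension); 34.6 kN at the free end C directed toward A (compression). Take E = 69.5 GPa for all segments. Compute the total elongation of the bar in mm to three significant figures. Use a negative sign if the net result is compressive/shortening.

-1.51 mm

Internal axial forces (sectioning from the free end, tension +): N_BC = -34.6 kN, N_AB = -17.8 kN.
A_BC = 219 mm².
δ_AB = -17800·639/(888·69500) = -0.1843 mm
δ_BC = -34600·585/(219·69500) = -1.33 mm
δ = Σδ_i = -1.514 mm.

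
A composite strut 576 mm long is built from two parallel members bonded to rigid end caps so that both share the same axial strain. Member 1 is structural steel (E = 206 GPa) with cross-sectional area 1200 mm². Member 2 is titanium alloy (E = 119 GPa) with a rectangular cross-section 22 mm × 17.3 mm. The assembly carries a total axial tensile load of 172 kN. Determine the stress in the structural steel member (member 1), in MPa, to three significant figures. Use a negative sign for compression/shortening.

A_2 = 380.6 mm².
Equal strain + equilibrium ⇒ each member carries load in proportion to AE: A₁E₁ = 247200000 N, A₂E₂ = 45290000 N, ΣAE = 292500000 N.
σ₁ = P·E₁/ΣAE = 172000·206000/292500000 = 121.1 MPa.

121 MPa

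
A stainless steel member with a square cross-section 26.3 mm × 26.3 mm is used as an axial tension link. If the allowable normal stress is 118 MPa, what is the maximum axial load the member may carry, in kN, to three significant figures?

A = 691.7 mm².
P_max = σ_allow · A = 118 · 691.7 = 81620 N = 81.62 kN.

81.6 kN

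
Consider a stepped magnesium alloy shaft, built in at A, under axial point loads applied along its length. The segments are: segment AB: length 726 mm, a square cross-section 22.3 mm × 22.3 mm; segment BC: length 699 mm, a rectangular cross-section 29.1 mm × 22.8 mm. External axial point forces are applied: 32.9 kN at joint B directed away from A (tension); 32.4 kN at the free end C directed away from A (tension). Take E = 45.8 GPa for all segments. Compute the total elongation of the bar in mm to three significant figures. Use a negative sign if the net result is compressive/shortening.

2.83 mm

Internal axial forces (sectioning from the free end, tension +): N_BC = 32.4 kN, N_AB = 65.3 kN.
A_AB = 497.3 mm².
A_BC = 663.5 mm².
δ_AB = 65300·726/(497.3·45800) = 2.081 mm
δ_BC = 32400·699/(663.5·45800) = 0.7453 mm
δ = Σδ_i = 2.827 mm.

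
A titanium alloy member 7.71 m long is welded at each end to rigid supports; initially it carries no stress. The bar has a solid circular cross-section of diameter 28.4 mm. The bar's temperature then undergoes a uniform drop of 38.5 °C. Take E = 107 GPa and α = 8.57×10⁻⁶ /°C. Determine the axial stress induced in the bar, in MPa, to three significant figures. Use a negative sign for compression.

Free thermal expansion αLΔT = 8.57e-6 · 7710 · -38.5 = -2.544 mm.
The walls impose strain ε = −(-2.544)/7710 = 3.2994e-04; σ = Eε = 107000 · 3.2994e-04 = 35.3 MPa.

35.3 MPa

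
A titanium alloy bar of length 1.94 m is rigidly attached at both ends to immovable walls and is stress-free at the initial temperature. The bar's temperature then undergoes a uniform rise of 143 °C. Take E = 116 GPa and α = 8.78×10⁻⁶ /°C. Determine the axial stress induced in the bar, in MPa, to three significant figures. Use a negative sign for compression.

Free thermal expansion αLΔT = 8.78e-6 · 1940 · 143 = 2.436 mm.
The walls impose strain ε = −(2.436)/1940 = -1.2555e-03; σ = Eε = 116000 · -1.2555e-03 = -145.6 MPa.

-146 MPa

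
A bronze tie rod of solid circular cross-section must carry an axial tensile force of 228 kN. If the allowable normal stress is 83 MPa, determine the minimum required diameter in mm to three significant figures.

Required area A ≥ P/σ_allow = 228000/83 = 2747 mm².
For a solid circular section, d ≥ √(4A/π) = 59.14 mm.

59.1 mm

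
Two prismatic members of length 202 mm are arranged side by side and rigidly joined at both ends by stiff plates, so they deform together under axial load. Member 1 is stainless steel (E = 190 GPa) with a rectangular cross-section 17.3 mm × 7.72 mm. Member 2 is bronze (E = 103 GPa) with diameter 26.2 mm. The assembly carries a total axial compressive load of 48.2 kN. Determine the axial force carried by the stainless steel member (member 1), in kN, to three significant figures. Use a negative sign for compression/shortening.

-15.1 kN

A_1 = 133.6 mm².
A_2 = 539.1 mm².
Equal strain + equilibrium ⇒ each member carries load in proportion to AE: A₁E₁ = 25380000 N, A₂E₂ = 55530000 N, ΣAE = 80910000 N.
F₁ = P·A₁E₁/ΣAE = -48200·25380000/80910000 = -15120 N.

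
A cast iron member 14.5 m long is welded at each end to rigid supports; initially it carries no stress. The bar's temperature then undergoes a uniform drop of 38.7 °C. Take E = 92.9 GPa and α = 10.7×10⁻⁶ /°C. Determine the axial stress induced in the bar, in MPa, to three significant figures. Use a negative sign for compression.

Free thermal expansion αLΔT = 10.7e-6 · 14500 · -38.7 = -6.004 mm.
The walls impose strain ε = −(-6.004)/14500 = 4.1409e-04; σ = Eε = 92900 · 4.1409e-04 = 38.47 MPa.

38.5 MPa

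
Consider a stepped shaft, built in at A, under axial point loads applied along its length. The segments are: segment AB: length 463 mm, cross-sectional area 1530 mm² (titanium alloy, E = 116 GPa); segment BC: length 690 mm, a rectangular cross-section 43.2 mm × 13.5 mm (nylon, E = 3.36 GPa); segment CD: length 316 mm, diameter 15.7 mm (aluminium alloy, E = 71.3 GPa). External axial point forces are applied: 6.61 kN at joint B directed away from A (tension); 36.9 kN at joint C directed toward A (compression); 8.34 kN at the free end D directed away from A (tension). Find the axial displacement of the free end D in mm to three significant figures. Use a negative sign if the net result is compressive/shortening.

-9.92 mm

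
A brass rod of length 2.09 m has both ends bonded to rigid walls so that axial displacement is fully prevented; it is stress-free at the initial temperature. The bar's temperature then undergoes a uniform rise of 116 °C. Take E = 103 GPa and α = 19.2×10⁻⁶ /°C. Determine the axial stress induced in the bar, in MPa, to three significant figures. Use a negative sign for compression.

Free thermal expansion αLΔT = 19.2e-6 · 2090 · 116 = 4.655 mm.
The walls impose strain ε = −(4.655)/2090 = -2.2272e-03; σ = Eε = 103000 · -2.2272e-03 = -229.4 MPa.

-229 MPa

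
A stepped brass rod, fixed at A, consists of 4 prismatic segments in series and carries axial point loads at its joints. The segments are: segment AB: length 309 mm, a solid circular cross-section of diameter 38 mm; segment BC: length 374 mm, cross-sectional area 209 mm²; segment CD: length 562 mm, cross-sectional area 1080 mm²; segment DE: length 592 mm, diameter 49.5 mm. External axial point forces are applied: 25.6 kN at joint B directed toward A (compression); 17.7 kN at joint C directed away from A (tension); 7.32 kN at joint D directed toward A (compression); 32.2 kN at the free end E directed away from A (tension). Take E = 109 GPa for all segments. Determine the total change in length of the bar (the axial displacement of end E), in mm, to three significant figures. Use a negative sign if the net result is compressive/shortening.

Internal axial forces (sectioning from the free end, tension +): N_DE = 32.2 kN, N_CD = 24.88 kN, N_BC = 42.58 kN, N_AB = 16.98 kN.
A_AB = 1134 mm².
A_DE = 1924 mm².
δ_AB = 16980·309/(1134·109000) = 0.04244 mm
δ_BC = 42580·374/(209·109000) = 0.699 mm
δ_CD = 24880·562/(1080·109000) = 0.1188 mm
δ_DE = 32200·592/(1924·109000) = 0.09088 mm
δ = Σδ_i = 0.9511 mm.

0.951 mm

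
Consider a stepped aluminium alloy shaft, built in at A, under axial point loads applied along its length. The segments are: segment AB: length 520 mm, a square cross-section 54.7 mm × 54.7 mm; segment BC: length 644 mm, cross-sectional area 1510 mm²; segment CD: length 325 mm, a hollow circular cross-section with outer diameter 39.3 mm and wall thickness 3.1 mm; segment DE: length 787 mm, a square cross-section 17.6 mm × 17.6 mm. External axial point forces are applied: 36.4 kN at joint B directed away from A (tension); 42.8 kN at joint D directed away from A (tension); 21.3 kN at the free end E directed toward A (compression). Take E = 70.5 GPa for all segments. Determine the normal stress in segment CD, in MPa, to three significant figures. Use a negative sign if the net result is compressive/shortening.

61.0 MPa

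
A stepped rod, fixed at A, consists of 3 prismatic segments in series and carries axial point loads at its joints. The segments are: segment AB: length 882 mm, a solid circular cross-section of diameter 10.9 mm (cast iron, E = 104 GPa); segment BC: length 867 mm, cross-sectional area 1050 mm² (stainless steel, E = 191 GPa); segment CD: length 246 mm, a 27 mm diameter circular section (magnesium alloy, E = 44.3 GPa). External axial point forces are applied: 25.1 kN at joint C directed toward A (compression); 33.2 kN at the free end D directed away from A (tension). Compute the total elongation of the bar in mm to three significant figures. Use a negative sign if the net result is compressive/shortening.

1.09 mm

Internal axial forces (sectioning from the free end, tension +): N_CD = 33.2 kN, N_BC = 8.1 kN, N_AB = 8.1 kN.
A_AB = 93.31 mm².
A_CD = 572.6 mm².
δ_AB = 8100·882/(93.31·104000) = 0.7362 mm
δ_BC = 8100·867/(1050·191000) = 0.03502 mm
δ_CD = 33200·246/(572.6·44300) = 0.322 mm
δ = Σδ_i = 1.093 mm.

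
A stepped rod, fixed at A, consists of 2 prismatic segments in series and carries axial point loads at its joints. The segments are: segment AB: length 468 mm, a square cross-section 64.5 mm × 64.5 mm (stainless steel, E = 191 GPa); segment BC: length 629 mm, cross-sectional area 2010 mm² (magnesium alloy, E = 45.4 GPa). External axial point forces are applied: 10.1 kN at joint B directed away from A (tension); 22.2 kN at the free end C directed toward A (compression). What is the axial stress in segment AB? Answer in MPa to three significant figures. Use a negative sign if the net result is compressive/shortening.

-2.91 MPa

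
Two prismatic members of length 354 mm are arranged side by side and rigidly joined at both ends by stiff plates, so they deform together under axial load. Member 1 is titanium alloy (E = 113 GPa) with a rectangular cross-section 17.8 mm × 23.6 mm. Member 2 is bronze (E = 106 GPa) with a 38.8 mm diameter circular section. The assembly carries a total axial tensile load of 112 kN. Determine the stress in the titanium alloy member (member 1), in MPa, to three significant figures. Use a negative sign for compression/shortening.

A_1 = 420.1 mm².
A_2 = 1182 mm².
Equal strain + equilibrium ⇒ each member carries load in proportion to AE: A₁E₁ = 47470000 N, A₂E₂ = 125300000 N, ΣAE = 172800000 N.
σ₁ = P·E₁/ΣAE = 112000·113000/172800000 = 73.24 MPa.

73.2 MPa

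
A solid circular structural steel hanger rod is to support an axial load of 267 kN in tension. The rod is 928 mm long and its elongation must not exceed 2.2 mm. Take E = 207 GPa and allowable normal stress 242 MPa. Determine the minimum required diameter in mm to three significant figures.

37.5 mm

Required area A ≥ P/σ_allow = 267000/242 = 1103 mm².
For a solid circular section, d ≥ √(4A/π) = 37.48 mm.
Elongation limit: A ≥ PL/(Eδ_allow) = 267000·928/(207000·2.2) = 544.1 mm² ⇒ d ≥ 26.32 mm.
The stress limit governs.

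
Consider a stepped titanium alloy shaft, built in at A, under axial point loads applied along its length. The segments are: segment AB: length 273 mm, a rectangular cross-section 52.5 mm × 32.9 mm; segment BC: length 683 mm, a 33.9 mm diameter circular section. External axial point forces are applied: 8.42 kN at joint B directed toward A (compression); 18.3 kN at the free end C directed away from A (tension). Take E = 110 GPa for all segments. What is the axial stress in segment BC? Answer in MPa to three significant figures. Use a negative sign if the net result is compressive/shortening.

Internal axial forces (sectioning from the free end, tension +): N_BC = 18.3 kN, N_AB = 9.88 kN.
A_BC = 902.6 mm².
σ_BC = N_BC/A_BC = 18300/902.6 = 20.28 MPa.

20.3 MPa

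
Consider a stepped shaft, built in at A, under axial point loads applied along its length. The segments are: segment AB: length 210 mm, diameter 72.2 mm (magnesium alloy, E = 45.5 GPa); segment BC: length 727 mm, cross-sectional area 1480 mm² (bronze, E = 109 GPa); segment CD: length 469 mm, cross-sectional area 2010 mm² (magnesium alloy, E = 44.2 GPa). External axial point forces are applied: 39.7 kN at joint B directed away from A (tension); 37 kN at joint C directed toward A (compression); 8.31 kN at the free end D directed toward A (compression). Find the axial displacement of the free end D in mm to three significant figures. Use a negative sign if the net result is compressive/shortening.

-0.254 mm

Internal axial forces (sectioning from the free end, tension +): N_CD = -8.31 kN, N_BC = -45.31 kN, N_AB = -5.61 kN.
A_AB = 4094 mm².
δ_AB = -5610·210/(4094·45500) = -0.006324 mm
δ_BC = -45310·727/(1480·109000) = -0.2042 mm
δ_CD = -8310·469/(2010·44200) = -0.04387 mm
δ = Σδ_i = -0.2544 mm.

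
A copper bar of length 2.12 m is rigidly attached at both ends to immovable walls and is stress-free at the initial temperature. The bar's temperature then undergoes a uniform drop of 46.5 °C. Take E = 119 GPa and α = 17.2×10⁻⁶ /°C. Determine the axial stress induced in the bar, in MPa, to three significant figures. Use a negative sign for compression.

95.2 MPa

Free thermal expansion αLΔT = 17.2e-6 · 2120 · -46.5 = -1.696 mm.
The walls impose strain ε = −(-1.696)/2120 = 7.9980e-04; σ = Eε = 119000 · 7.9980e-04 = 95.18 MPa.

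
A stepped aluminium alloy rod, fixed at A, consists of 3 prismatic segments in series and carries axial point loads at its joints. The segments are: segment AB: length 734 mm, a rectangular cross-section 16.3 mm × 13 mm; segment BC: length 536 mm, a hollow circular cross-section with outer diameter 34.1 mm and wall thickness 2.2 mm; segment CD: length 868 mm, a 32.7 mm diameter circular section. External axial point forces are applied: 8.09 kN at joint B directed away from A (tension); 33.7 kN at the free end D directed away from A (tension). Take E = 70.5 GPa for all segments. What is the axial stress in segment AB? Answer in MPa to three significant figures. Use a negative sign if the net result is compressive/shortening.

197 MPa

Internal axial forces (sectioning from the free end, tension +): N_CD = 33.7 kN, N_BC = 33.7 kN, N_AB = 41.79 kN.
A_AB = 211.9 mm².
σ_AB = N_AB/A_AB = 41790/211.9 = 197.2 MPa.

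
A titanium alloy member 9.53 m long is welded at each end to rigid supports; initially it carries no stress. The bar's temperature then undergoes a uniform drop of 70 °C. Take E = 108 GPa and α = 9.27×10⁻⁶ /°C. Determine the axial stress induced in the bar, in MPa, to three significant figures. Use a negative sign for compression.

Free thermal expansion αLΔT = 9.27e-6 · 9530 · -70 = -6.184 mm.
The walls impose strain ε = −(-6.184)/9530 = 6.4890e-04; σ = Eε = 108000 · 6.4890e-04 = 70.08 MPa.

70.1 MPa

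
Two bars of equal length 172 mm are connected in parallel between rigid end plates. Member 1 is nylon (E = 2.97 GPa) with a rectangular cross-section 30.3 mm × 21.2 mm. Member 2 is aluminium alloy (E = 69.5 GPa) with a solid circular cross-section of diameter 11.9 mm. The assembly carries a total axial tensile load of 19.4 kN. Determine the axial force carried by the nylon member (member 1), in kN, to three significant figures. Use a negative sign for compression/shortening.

3.84 kN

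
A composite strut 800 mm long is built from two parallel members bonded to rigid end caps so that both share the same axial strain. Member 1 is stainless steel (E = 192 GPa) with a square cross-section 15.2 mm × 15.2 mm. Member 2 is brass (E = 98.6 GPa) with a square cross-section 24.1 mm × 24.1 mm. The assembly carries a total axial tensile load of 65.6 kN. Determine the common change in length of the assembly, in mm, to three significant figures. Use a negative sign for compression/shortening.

A_1 = 231 mm².
A_2 = 580.8 mm².
Equal strain + equilibrium ⇒ each member carries load in proportion to AE: A₁E₁ = 44360000 N, A₂E₂ = 57270000 N, ΣAE = 101600000 N.
δ = PL/ΣAE = 65600·800/101600000 = 0.5164 mm.

0.516 mm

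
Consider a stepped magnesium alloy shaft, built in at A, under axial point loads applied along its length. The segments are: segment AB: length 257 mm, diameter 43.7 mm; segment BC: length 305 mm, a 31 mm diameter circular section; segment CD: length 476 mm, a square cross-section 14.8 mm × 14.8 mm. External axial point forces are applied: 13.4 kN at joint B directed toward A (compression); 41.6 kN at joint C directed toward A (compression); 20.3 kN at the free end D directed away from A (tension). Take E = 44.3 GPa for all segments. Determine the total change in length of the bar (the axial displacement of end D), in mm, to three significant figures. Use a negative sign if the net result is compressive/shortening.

0.667 mm

Internal axial forces (sectioning from the free end, tension +): N_CD = 20.3 kN, N_BC = -21.3 kN, N_AB = -34.7 kN.
A_AB = 1500 mm².
A_BC = 754.8 mm².
A_CD = 219 mm².
δ_AB = -34700·257/(1500·44300) = -0.1342 mm
δ_BC = -21300·305/(754.8·44300) = -0.1943 mm
δ_CD = 20300·476/(219·44300) = 0.9958 mm
δ = Σδ_i = 0.6673 mm.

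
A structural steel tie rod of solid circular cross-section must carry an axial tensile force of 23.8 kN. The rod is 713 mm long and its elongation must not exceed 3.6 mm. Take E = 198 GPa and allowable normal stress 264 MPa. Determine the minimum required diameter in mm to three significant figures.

10.7 mm

Required area A ≥ P/σ_allow = 23800/264 = 90.15 mm².
For a solid circular section, d ≥ √(4A/π) = 10.71 mm.
Elongation limit: A ≥ PL/(Eδ_allow) = 23800·713/(198000·3.6) = 23.81 mm² ⇒ d ≥ 5.506 mm.
The stress limit governs.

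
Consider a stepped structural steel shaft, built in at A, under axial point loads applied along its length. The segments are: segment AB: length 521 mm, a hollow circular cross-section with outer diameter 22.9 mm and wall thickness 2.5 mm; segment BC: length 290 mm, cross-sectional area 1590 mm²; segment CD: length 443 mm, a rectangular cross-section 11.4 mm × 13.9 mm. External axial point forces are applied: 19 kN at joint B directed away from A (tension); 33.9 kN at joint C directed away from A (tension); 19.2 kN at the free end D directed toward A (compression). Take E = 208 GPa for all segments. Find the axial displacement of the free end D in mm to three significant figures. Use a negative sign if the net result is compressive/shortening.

0.282 mm

Internal axial forces (sectioning from the free end, tension +): N_CD = -19.2 kN, N_BC = 14.7 kN, N_AB = 33.7 kN.
A_AB = 160.2 mm².
A_CD = 158.5 mm².
δ_AB = 33700·521/(160.2·208000) = 0.5268 mm
δ_BC = 14700·290/(1590·208000) = 0.01289 mm
δ_CD = -19200·443/(158.5·208000) = -0.2581 mm
δ = Σδ_i = 0.2817 mm.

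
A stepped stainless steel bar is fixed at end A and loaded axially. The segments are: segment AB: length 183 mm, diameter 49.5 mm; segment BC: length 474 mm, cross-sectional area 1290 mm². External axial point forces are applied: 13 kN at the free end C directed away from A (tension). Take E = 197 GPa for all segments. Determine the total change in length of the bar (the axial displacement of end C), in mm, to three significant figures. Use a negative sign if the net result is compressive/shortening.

Internal axial forces (sectioning from the free end, tension +): N_BC = 13 kN, N_AB = 13 kN.
A_AB = 1924 mm².
δ_AB = 13000·183/(1924·197000) = 0.006275 mm
δ_BC = 13000·474/(1290·197000) = 0.02425 mm
δ = Σδ_i = 0.03052 mm.

0.0305 mm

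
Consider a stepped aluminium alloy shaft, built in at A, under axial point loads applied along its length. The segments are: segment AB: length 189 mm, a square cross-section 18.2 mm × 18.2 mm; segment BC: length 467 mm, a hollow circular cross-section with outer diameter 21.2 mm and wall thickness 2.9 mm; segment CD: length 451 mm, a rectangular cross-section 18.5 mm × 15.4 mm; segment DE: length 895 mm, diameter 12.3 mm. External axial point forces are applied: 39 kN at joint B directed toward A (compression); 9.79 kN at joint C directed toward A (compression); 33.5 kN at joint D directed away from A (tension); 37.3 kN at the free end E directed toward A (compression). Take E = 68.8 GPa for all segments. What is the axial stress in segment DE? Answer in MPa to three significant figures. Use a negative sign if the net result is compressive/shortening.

-314 MPa

Internal axial forces (sectioning from the free end, tension +): N_DE = -37.3 kN, N_CD = -3.8 kN, N_BC = -13.59 kN, N_AB = -52.59 kN.
A_DE = 118.8 mm².
σ_DE = N_DE/A_DE = -37300/118.8 = -313.9 MPa.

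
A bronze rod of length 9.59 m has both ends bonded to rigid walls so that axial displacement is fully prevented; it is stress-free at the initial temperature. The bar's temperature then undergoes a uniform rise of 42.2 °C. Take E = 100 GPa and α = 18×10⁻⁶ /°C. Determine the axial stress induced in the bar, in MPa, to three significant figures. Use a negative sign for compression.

-76.0 MPa

Free thermal expansion αLΔT = 18e-6 · 9590 · 42.2 = 7.285 mm.
The walls impose strain ε = −(7.285)/9590 = -7.5960e-04; σ = Eε = 100000 · -7.5960e-04 = -75.96 MPa.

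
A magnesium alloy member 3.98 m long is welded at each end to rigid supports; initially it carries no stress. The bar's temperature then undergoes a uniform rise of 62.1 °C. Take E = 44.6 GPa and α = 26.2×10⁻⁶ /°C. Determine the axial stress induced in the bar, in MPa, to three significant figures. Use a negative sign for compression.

-72.6 MPa

Free thermal expansion αLΔT = 26.2e-6 · 3980 · 62.1 = 6.476 mm.
The walls impose strain ε = −(6.476)/3980 = -1.6270e-03; σ = Eε = 44600 · -1.6270e-03 = -72.57 MPa.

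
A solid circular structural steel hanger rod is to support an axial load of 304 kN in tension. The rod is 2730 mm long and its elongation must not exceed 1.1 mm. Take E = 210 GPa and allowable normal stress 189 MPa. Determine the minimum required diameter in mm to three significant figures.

Required area A ≥ P/σ_allow = 304000/189 = 1608 mm².
For a solid circular section, d ≥ √(4A/π) = 45.25 mm.
Elongation limit: A ≥ PL/(Eδ_allow) = 304000·2730/(210000·1.1) = 3593 mm² ⇒ d ≥ 67.63 mm.
The elongation limit governs.

67.6 mm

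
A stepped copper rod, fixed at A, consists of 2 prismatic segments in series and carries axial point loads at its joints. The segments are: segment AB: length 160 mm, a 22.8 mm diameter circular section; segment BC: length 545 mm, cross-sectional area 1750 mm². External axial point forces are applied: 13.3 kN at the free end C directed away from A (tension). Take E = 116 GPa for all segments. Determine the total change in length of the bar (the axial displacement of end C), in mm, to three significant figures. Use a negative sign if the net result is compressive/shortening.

0.0806 mm

Internal axial forces (sectioning from the free end, tension +): N_BC = 13.3 kN, N_AB = 13.3 kN.
A_AB = 408.3 mm².
δ_AB = 13300·160/(408.3·116000) = 0.04493 mm
δ_BC = 13300·545/(1750·116000) = 0.03571 mm
δ = Σδ_i = 0.08064 mm.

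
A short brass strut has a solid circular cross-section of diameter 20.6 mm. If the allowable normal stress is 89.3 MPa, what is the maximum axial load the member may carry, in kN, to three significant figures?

29.8 kN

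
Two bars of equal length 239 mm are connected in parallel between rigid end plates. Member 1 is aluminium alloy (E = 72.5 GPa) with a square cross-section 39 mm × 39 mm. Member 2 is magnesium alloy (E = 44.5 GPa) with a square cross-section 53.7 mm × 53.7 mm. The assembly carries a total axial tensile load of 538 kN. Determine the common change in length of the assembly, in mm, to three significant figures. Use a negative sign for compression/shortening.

A_1 = 1521 mm².
A_2 = 2884 mm².
Equal strain + equilibrium ⇒ each member carries load in proportion to AE: A₁E₁ = 110300000 N, A₂E₂ = 128300000 N, ΣAE = 238600000 N.
δ = PL/ΣAE = 538000·239/238600000 = 0.5389 mm.

0.539 mm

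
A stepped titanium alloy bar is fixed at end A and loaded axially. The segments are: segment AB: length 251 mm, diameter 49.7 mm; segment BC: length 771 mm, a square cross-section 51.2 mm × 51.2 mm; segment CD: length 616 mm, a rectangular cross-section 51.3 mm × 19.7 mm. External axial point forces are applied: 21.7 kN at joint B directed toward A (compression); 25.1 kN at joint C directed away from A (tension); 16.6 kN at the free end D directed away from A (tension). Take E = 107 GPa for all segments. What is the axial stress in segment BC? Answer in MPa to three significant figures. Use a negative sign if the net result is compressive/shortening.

15.9 MPa

Internal axial forces (sectioning from the free end, tension +): N_CD = 16.6 kN, N_BC = 41.7 kN, N_AB = 20 kN.
A_BC = 2621 mm².
σ_BC = N_BC/A_BC = 41700/2621 = 15.91 MPa.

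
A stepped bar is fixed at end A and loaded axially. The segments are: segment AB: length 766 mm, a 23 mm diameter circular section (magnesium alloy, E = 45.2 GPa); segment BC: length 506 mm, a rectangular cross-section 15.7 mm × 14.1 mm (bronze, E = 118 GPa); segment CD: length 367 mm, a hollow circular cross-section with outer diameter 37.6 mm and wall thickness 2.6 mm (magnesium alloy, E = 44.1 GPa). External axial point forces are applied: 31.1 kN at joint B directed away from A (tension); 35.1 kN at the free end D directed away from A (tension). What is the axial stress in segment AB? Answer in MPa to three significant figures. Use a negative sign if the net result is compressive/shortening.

159 MPa

Internal axial forces (sectioning from the free end, tension +): N_CD = 35.1 kN, N_BC = 35.1 kN, N_AB = 66.2 kN.
A_AB = 415.5 mm².
σ_AB = N_AB/A_AB = 66200/415.5 = 159.3 MPa.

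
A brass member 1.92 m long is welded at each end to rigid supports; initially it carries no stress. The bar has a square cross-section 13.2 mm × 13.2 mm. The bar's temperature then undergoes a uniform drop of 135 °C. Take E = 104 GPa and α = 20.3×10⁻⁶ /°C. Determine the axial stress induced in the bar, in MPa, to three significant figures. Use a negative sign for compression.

Free thermal expansion αLΔT = 20.3e-6 · 1920 · -135 = -5.262 mm.
The walls impose strain ε = −(-5.262)/1920 = 2.7405e-03; σ = Eε = 104000 · 2.7405e-03 = 285 MPa.

285 MPa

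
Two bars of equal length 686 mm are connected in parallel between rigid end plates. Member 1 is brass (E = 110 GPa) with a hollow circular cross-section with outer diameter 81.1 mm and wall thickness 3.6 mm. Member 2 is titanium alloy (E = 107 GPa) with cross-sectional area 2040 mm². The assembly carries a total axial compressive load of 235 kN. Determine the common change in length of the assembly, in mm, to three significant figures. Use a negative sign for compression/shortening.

-0.512 mm

A_1 = 876.5 mm².
Equal strain + equilibrium ⇒ each member carries load in proportion to AE: A₁E₁ = 96420000 N, A₂E₂ = 218300000 N, ΣAE = 314700000 N.
δ = PL/ΣAE = -235000·686/314700000 = -0.5123 mm.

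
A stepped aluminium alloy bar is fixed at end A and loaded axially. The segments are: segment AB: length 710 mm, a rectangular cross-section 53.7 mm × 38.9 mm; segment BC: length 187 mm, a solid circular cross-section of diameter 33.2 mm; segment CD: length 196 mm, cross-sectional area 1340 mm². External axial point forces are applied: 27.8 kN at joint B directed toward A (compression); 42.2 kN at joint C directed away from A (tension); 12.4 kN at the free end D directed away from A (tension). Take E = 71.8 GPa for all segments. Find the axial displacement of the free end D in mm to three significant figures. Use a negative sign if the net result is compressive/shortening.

Internal axial forces (sectioning from the free end, tension +): N_CD = 12.4 kN, N_BC = 54.6 kN, N_AB = 26.8 kN.
A_AB = 2089 mm².
A_BC = 865.7 mm².
δ_AB = 26800·710/(2089·71800) = 0.1269 mm
δ_BC = 54600·187/(865.7·71800) = 0.1643 mm
δ_CD = 12400·196/(1340·71800) = 0.02526 mm
δ = Σδ_i = 0.3164 mm.

0.316 mm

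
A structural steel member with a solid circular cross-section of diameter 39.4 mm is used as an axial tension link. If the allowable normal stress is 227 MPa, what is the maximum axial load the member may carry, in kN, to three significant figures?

277 kN

A = 1219 mm².
P_max = σ_allow · A = 227 · 1219 = 276800 N = 276.8 kN.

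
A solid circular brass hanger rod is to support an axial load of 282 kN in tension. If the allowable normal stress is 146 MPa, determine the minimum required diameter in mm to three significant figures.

49.6 mm

Required area A ≥ P/σ_allow = 282000/146 = 1932 mm².
For a solid circular section, d ≥ √(4A/π) = 49.59 mm.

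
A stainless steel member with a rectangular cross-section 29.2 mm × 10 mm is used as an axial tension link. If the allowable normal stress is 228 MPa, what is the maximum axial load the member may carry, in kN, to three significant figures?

A = 292 mm².
P_max = σ_allow · A = 228 · 292 = 66580 N = 66.58 kN.

66.6 kN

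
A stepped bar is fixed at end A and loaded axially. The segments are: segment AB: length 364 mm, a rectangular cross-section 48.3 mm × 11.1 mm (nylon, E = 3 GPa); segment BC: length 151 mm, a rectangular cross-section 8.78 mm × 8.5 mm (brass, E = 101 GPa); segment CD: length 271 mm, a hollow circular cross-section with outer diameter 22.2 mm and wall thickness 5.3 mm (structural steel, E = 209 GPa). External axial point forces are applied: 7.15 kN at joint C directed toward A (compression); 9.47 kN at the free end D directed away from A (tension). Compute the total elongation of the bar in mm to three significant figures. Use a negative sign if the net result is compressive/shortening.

Internal axial forces (sectioning from the free end, tension +): N_CD = 9.47 kN, N_BC = 2.32 kN, N_AB = 2.32 kN.
A_AB = 536.1 mm².
A_BC = 74.63 mm².
A_CD = 281.4 mm².
δ_AB = 2320·364/(536.1·3000) = 0.525 mm
δ_BC = 2320·151/(74.63·101000) = 0.04648 mm
δ_CD = 9470·271/(281.4·209000) = 0.04364 mm
δ = Σδ_i = 0.6152 mm.

0.615 mm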